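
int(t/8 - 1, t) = t^2/16 - t + C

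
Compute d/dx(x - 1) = 1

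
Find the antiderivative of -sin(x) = cos(x) + C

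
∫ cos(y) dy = sin(y) + C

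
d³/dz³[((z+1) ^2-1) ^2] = 24*z + 24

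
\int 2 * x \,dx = x^2 + C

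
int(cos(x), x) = sin(x) + C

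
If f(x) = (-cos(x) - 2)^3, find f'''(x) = 3*(9*sin(x)^2 - 16*cos(x) - 11)*sin(x)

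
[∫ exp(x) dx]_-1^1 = E - exp(-1)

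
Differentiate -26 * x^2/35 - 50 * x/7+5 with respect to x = -52*x/35 - 50/7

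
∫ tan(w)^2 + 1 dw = tan(w) + C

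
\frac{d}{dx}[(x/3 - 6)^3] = x^2/9 - 4*x + 36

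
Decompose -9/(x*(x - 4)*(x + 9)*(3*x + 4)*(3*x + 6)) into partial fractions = -243/(2944*(3*x + 4)) - 1/(6279*(x + 9)) + 1/(56*(x + 2)) - 1/(1664*(x - 4)) + 1/(96*x)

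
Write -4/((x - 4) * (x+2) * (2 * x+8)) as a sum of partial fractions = -1/(8*(x + 4)) + 1/(6*(x + 2)) - 1/(24*(x - 4))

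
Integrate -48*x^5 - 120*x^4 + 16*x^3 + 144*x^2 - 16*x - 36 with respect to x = -8*x^6 - 24*x^5 + 4*x^4 + 48*x^3 - 8*x^2 - 36*x + C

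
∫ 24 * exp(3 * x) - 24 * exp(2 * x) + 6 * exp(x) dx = (2*exp(x) - 1)^3 + C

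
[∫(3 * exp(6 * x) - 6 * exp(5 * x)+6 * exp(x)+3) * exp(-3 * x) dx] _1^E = -(-1 - exp(-1) + E)^3 + (-1 - exp(-E) + exp(E))^3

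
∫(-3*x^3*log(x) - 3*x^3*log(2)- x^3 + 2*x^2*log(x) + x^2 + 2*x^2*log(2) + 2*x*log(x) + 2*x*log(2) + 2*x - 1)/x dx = -(x^3 - x^2 - 2*x + 1)*log(2*x) + C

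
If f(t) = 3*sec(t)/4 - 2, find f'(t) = 3*tan(t)*sec(t)/4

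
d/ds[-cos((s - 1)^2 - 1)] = 2*(s - 1)*sin(s*(s - 2))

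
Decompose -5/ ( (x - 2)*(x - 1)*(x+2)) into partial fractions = -5/(12*(x + 2)) + 5/(3*(x - 1)) - 5/(4*(x - 2))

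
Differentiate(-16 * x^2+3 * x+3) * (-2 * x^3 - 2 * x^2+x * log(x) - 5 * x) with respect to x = 160*x^4 + 104*x^3 - 48*x^2*log(x) + 188*x^2 + 6*x*log(x) - 39*x + 3*log(x) - 12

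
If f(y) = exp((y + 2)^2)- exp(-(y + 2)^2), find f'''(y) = (8*y^3*exp(2*y^2 + 8*y + 8) + 8*y^3 + 48*y^2*exp(2*y^2 + 8*y + 8) + 48*y^2 + 108*y*exp(2*y^2 + 8*y + 8) + 84*y + 88*exp(2*y^2 + 8*y + 8) + 40)*exp(-y^2 - 4*y - 4)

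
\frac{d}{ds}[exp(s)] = exp(s)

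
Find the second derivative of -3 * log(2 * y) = 3/y^2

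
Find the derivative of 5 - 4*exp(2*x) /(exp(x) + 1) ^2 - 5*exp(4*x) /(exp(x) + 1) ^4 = (-28*exp(4*x) - 16*exp(3*x) - 8*exp(2*x))/(exp(5*x) + 5*exp(4*x) + 10*exp(3*x) + 10*exp(2*x) + 5*exp(x) + 1)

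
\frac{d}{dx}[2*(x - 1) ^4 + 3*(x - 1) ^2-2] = 8*x^3 - 24*x^2 + 30*x - 14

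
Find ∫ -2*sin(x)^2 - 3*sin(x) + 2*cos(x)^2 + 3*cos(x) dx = sin(2*x) + 3*sqrt(2)*sin(x + pi/4) + C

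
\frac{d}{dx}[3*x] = 3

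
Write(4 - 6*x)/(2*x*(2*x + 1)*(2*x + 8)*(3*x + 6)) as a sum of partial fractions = -2/(9*(2*x + 1)) - 1/(24*(x + 4)) + 1/(9*(x + 2)) + 1/(24*x)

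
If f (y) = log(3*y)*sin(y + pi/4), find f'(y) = (y*log(y)*cos(y + pi/4) + y*log(3)*cos(y + pi/4) + sin(y + pi/4))/y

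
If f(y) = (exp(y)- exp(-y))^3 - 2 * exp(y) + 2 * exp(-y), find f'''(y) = (27*exp(6*y) - 5*exp(4*y) - 5*exp(2*y) + 27)*exp(-3*y)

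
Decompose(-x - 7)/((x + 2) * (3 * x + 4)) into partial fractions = -17/(2*(3*x + 4)) + 5/(2*(x + 2))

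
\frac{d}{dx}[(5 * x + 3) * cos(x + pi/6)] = -5*x*sin(x + pi/6) - 3*sin(x + pi/6) + 5*cos(x + pi/6)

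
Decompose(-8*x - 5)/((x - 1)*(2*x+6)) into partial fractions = -19/(8*(x + 3)) - 13/(8*(x - 1))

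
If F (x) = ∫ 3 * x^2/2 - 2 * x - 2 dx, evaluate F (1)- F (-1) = -3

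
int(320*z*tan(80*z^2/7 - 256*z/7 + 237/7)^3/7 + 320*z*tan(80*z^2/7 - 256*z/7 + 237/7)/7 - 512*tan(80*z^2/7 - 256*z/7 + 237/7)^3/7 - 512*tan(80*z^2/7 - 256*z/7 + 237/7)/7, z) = tan(80*z^2/7 - 256*z/7 + 237/7)^2 + C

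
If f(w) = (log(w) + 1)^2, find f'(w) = (2*log(w) + 2)/w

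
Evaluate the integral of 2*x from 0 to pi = pi^2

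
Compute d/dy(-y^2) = -2*y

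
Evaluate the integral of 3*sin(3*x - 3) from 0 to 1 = -1 + cos(3)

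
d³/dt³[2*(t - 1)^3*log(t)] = (12*t^3*log(t) + 22*t^3 - 12*t^2 - 6*t - 4)/t^3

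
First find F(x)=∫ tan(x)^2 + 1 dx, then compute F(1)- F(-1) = 2*tan(1)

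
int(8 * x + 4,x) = 4*x^2 + 4*x + C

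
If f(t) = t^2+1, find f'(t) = 2*t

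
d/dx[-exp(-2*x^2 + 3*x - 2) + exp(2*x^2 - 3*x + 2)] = (4*x*exp(4*x^2 - 6*x + 4) + 4*x - 3*exp(4*x^2 - 6*x + 4) - 3)*exp(-2*x^2 + 3*x - 2)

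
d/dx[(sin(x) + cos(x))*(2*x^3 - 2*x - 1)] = 2*sqrt(2)*x^3*cos(x + pi/4) + 6*sqrt(2)*x^2*sin(x + pi/4) - 2*sqrt(2)*x*cos(x + pi/4) - sin(x) - 3*cos(x)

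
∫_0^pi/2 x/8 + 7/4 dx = -16 - pi/8 + (pi/8 + 4)^2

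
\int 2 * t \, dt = t^2 + C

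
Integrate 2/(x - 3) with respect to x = 2*log(x - 3) + C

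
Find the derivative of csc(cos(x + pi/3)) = sin(x + pi/3)*cot(cos(x + pi/3))*csc(cos(x + pi/3))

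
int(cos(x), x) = sin(x) + C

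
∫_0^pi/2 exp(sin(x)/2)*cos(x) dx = -2 + 2*exp(1/2)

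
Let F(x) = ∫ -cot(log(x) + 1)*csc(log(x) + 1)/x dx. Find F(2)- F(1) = -csc(1) + csc(log(2) + 1)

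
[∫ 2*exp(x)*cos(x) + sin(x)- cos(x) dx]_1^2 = -(-1 + E)*(cos(1) + sin(1)) + (-1 + exp(2))*(cos(2) + sin(2))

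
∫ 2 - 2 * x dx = -x^2 + 2*x + C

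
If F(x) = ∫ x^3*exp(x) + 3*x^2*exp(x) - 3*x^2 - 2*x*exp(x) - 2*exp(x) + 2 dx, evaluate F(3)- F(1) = -22 + E + 21*exp(3)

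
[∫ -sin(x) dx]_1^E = cos(E) - cos(1)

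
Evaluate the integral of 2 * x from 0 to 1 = 1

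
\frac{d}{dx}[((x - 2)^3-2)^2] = 6*x^5 - 60*x^4 + 240*x^3 - 492*x^2 + 528*x - 240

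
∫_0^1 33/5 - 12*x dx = 3/5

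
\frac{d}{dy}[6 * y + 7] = 6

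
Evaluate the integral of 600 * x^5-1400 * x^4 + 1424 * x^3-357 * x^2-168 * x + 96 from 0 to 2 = 2040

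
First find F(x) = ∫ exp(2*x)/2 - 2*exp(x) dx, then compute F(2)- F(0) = -9/4 + (-2 + exp(2)/2)^2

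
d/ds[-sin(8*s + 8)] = -8*cos(8*s + 8)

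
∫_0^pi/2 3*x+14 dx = -16 + (4 + 3*pi/2)*(pi/4 + 4)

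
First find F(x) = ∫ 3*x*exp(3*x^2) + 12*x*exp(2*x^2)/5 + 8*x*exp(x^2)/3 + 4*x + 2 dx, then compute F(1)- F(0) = 47/30 + 4*E/3 + 3*exp(2)/5 + exp(3)/2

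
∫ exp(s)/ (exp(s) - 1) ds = log(exp(s) - 1) + C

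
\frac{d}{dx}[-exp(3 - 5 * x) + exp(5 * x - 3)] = (5*exp(10*x - 6) + 5)*exp(3 - 5*x)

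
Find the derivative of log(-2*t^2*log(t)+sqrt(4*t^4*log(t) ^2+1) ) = (8*t^3*log(t)^2 + 4*t^3*log(t) - 4*t*sqrt(4*t^4*log(t)^2 + 1)*log(t) - 2*t*sqrt(4*t^4*log(t)^2 + 1))/(4*t^4*log(t)^2 - 2*t^2*sqrt(4*t^4*log(t)^2 + 1)*log(t) + 1)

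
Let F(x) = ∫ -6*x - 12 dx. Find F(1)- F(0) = -15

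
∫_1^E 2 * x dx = -1 + exp(2)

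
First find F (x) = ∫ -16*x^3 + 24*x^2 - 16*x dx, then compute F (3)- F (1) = -176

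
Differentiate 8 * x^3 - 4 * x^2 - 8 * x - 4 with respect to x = 24*x^2 - 8*x - 8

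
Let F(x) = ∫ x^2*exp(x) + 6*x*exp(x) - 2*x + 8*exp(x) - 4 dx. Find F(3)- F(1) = -9*E - 16 + 25*exp(3)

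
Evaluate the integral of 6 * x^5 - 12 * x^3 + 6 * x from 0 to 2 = 28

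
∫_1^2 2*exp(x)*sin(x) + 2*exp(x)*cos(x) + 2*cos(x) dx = (-2*E - 2)*sin(1) + (2 + 2*exp(2))*sin(2)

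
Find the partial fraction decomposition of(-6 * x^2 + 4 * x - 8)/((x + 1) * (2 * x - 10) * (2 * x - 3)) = 31/(35*(2*x - 3)) - 3/(10*(x + 1)) - 23/(14*(x - 5))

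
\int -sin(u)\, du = cos(u) + C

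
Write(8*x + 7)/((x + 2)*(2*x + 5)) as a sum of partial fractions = 26/(2*x + 5) - 9/(x + 2)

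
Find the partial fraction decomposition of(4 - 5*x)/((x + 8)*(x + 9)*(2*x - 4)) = 49/(22*(x + 9)) - 11/(5*(x + 8)) - 3/(110*(x - 2))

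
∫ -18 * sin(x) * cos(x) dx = 9*cos(x)^2 + C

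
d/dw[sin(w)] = cos(w)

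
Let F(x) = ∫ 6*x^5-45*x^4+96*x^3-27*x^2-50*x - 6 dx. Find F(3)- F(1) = 24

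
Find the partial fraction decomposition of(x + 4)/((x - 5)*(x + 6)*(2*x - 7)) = -10/(19*(2*x - 7)) - 2/(209*(x + 6)) + 3/(11*(x - 5))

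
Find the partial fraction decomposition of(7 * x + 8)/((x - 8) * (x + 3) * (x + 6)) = -17/(21*(x + 6)) + 13/(33*(x + 3)) + 32/(77*(x - 8))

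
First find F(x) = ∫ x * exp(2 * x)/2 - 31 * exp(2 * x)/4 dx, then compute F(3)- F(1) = -13*exp(6)/4 + 15*exp(2)/4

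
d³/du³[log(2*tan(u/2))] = (tan(u/2)^6 + tan(u/2)^4 + tan(u/2)^2 + 1)/(4*tan(u/2)^3)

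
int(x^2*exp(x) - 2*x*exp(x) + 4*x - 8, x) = (x - 2)^2*(exp(x) + 2) + C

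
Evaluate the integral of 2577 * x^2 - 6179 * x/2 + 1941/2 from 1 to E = (-2 + 4*E)*(-4*exp(2) + 4 + 4*E) - 90 + (-3 + 5*E)^2/4 + 25*E + 7*(-3 + 5*E)^3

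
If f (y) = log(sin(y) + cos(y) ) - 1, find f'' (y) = -2/(sin(2*y) + 1)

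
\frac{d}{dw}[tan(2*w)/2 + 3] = cos(2*w)^(-2)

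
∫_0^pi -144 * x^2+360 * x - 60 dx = 6*(6 - 2*pi)*(-3*pi - 4 + 4*pi^2) + 144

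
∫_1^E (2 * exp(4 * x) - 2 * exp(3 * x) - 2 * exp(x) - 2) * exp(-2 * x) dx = -(-1 - exp(-1) + E)^2 + (-1 - exp(-E) + exp(E))^2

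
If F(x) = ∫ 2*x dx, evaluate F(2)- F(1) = 3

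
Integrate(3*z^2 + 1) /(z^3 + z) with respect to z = log(z^3 + z) + C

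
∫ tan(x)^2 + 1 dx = tan(x) + C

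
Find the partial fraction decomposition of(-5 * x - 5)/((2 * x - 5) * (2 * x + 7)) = -25/(24*(2*x + 7)) - 35/(24*(2*x - 5))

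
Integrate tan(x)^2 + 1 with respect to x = tan(x) + C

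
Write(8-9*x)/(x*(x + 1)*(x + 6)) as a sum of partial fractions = 31/(15*(x + 6)) - 17/(5*(x + 1)) + 4/(3*x)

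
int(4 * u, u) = 2*u^2 + C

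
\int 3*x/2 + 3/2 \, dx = 3*x^2/4 + 3*x/2 + C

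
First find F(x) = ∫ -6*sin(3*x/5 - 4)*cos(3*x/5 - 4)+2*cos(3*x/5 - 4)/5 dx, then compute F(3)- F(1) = -5*sin(11/5)^2 - 2*sin(11/5)/3 + 2*sin(17/5)/3 + 5*sin(17/5)^2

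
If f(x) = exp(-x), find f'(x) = -exp(-x)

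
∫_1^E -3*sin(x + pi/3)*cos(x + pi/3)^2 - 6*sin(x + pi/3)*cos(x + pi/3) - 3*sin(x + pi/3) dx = -(cos(1 + pi/3) + 1)^3 + (cos(pi/3 + E) + 1)^3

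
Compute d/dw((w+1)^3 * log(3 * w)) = (3*w^3*log(w) + w^3 + 3*w^3*log(3) + 6*w^2*log(w) + 3*w^2 + 6*w^2*log(3) + 3*w*log(w) + 3*w + 3*w*log(3) + 1)/w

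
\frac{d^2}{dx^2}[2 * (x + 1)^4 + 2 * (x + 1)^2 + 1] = 24*x^2 + 48*x + 28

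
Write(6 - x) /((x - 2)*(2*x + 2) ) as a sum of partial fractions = -7/(6*(x + 1)) + 2/(3*(x - 2))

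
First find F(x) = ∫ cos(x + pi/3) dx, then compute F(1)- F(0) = -sqrt(3)/2 + sin(1 + pi/3)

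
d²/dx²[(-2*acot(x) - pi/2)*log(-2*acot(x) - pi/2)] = (-16*x*log(-2*acot(x) - pi/2)*acot(x) - 4*pi*x*log(-2*acot(x) - pi/2) - 16*x*acot(x) - 4*pi*x - 8)/(4*x^4*acot(x) + pi*x^4 + 8*x^2*acot(x) + 2*pi*x^2 + 4*acot(x) + pi)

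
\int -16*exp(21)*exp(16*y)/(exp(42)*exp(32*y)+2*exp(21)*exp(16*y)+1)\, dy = 1/(exp(16*y + 21) + 1) + C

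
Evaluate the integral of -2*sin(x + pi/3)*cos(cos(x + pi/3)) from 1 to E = 2*sin(cos(pi/3 + E)) - 2*sin(cos(1 + pi/3))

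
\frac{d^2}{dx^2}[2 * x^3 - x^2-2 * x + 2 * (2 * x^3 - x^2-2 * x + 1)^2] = 240*x^4 - 160*x^3 - 168*x^2 + 108*x + 6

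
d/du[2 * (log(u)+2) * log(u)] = (4*log(u) + 4)/u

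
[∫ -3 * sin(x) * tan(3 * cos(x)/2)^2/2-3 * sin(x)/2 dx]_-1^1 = 0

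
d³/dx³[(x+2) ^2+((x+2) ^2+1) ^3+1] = 120*x^3 + 720*x^2 + 1512*x + 1104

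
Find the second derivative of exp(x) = exp(x)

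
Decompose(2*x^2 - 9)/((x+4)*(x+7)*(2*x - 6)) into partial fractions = 89/(60*(x + 7)) - 23/(42*(x + 4)) + 9/(140*(x - 3))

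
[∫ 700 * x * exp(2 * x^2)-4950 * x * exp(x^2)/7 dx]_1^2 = -7*(5 - 5*E)^2 - 25*exp(4)/7 + 25*E/7 + 7*(5 - 5*exp(4))^2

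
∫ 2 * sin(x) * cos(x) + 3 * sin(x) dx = sin(x)^2 - 3*cos(x) + C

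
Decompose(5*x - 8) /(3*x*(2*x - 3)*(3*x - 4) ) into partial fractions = 1/(3*x - 4) - 2/(9*(2*x - 3)) - 2/(9*x)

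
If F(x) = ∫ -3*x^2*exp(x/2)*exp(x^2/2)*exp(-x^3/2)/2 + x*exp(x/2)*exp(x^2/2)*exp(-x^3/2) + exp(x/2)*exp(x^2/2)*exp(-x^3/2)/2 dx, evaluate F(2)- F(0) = -1 + exp(-1)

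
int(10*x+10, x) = 5*x^2 + 10*x + C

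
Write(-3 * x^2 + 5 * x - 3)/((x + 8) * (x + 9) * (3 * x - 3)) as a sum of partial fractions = -97/(10*(x + 9)) + 235/(27*(x + 8)) - 1/(270*(x - 1))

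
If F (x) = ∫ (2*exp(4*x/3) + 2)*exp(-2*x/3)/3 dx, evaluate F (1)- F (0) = -exp(-2/3) + exp(2/3)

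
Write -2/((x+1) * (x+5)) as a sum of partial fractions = 1/(2*(x + 5)) - 1/(2*(x + 1))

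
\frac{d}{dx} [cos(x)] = -sin(x)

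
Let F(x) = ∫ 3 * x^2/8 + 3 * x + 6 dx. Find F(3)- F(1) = 109/4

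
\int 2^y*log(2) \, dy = 2^y + C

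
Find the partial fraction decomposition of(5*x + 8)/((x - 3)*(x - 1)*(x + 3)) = -7/(24*(x + 3)) - 13/(8*(x - 1)) + 23/(12*(x - 3))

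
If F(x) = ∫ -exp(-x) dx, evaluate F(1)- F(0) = -1 + exp(-1)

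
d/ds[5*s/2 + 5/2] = 5/2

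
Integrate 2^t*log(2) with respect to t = 2^t + C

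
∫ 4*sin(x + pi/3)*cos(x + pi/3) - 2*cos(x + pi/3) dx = 2*(sin(x + pi/3) - 1)*sin(x + pi/3) + C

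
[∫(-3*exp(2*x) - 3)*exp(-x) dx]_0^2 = -3*exp(2) + 3*exp(-2)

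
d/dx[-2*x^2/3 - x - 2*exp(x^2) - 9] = -4*x*exp(x^2) - 4*x/3 - 1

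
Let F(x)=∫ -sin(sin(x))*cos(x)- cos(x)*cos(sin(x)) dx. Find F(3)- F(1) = sqrt(2)*(-sin(-sin(1) + pi/4) + sin(-sin(3) + pi/4))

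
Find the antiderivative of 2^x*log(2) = 2^x + C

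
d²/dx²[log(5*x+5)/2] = -1/(2*x^2 + 4*x + 2)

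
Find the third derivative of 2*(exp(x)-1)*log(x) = (2*x^3*exp(x)*log(x) + 6*x^2*exp(x) - 6*x*exp(x) + 4*exp(x) - 4)/x^3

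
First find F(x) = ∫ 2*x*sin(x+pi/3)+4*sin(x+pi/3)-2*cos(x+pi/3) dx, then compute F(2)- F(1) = 6*cos(1 + pi/3) - 8*cos(pi/3 + 2)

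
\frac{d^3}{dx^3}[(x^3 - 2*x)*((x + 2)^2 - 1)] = 60*x^2 + 96*x + 6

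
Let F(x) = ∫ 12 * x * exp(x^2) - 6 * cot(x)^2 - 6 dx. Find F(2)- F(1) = -6*E - 6/tan(1) + 6/tan(2) + 6*exp(4)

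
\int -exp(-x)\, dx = exp(-x) + C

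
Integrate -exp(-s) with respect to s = exp(-s) + C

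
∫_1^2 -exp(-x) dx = -exp(-1) + exp(-2)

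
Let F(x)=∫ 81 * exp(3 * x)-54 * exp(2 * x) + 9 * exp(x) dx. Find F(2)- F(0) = -8 + (-1 + 3*exp(2))^3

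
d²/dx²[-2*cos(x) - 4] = 2*cos(x)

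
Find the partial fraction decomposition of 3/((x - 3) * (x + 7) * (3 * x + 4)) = -27/(221*(3*x + 4)) + 3/(170*(x + 7)) + 3/(130*(x - 3))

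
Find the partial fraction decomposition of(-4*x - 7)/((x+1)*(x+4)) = -3/(x + 4) - 1/(x + 1)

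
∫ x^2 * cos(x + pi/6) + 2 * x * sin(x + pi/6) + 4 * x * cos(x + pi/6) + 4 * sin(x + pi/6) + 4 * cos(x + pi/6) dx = (x + 2)^2*sin(x + pi/6) + C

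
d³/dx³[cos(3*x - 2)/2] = 27*sin(3*x - 2)/2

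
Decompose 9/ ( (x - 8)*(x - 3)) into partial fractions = -9/(5*(x - 3)) + 9/(5*(x - 8))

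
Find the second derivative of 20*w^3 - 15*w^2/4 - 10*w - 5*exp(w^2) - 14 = -20*w^2*exp(w^2) + 120*w - 10*exp(w^2) - 15/2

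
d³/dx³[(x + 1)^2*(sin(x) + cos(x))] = x^2*sin(x) - x^2*cos(x) - 4*x*sin(x) - 8*x*cos(x) - 11*sin(x) - cos(x)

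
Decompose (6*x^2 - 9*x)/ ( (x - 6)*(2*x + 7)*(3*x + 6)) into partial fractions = 140/(57*(2*x + 7)) - 7/(12*(x + 2)) + 27/(76*(x - 6))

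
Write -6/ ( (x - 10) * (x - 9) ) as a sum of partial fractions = 6/(x - 9) - 6/(x - 10)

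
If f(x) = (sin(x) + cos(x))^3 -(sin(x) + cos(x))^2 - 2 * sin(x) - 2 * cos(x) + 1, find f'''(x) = -27*sqrt(2)*sin(3*x + pi/4)/2 + 8*cos(2*x) + sqrt(2)*cos(x + pi/4)/2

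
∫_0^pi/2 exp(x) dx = -1 + exp(pi/2)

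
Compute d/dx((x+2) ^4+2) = 4*x^3 + 24*x^2 + 48*x + 32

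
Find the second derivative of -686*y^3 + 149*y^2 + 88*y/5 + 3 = 298 - 4116*y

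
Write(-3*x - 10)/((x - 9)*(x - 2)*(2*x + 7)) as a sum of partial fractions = 2/(275*(2*x + 7)) + 16/(77*(x - 2)) - 37/(175*(x - 9))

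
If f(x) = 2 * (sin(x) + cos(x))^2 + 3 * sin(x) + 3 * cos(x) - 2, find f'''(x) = -16*cos(2*x) - 3*sqrt(2)*cos(x + pi/4)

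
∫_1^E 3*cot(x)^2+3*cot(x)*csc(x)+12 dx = -9 - 3*csc(E) + 3*cot(1) + 3*csc(1) - 3*cot(E) + 9*E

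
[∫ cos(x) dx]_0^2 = sin(2)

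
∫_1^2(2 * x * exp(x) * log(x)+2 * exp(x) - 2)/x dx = 2*(-1 + exp(2))*log(2)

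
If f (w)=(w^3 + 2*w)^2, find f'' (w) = 30*w^4 + 48*w^2 + 8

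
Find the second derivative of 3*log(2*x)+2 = -3/x^2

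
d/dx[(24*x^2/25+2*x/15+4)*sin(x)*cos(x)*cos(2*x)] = 48*x^2*(1 - cos(2*x))^2/25 + 96*x^2*cos(2*x)/25 - 72*x^2/25 + 4*x*(1 - cos(2*x))^2/15 + 12*x*sin(4*x)/25 + 8*x*cos(2*x)/15 - 2*x/5 + 8*(1 - cos(2*x))^2 + sin(4*x)/30 + 16*cos(2*x) - 12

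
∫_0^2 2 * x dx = 4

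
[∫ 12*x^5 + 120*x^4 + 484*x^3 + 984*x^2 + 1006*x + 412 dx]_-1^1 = 1528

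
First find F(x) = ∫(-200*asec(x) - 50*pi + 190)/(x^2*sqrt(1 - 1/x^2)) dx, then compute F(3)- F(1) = -4*(-5*asec(3) - 5*pi/4 + 5)^2 - 10*asec(3) + 4*(5 - 5*pi/4)^2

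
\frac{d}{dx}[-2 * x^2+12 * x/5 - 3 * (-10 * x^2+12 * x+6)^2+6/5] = -1200*x^3 + 2160*x^2 - 148*x - 2148/5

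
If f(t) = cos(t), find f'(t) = -sin(t)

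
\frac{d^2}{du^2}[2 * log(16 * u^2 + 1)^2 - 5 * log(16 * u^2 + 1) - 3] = (-2048*u^2*log(16*u^2 + 1) + 6656*u^2 + 128*log(16*u^2 + 1) - 160)/(256*u^4 + 32*u^2 + 1)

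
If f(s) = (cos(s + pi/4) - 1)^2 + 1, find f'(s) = 2*sin(s + pi/4) - cos(2*s)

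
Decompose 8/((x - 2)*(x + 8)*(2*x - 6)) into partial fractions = 2/(55*(x + 8)) - 2/(5*(x - 2)) + 4/(11*(x - 3))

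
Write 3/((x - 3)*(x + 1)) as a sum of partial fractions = -3/(4*(x + 1)) + 3/(4*(x - 3))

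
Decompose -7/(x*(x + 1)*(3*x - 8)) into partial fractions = -63/(88*(3*x - 8)) - 7/(11*(x + 1)) + 7/(8*x)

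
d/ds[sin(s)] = cos(s)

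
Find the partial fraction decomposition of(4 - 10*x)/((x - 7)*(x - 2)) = 16/(5*(x - 2)) - 66/(5*(x - 7))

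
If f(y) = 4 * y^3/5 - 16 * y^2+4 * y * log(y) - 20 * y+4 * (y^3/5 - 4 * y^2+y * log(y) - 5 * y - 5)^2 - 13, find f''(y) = (24*y^5 - 640*y^4 + 96*y^3*log(y) + 3416*y^3 - 960*y^2*log(y) + 3784*y^2 + 40*y*log(y)^2 - 280*y*log(y) + 1880*y - 180)/(5*y)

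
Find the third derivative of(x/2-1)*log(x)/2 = (-x - 4)/(4*x^3)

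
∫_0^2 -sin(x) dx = -1 + cos(2)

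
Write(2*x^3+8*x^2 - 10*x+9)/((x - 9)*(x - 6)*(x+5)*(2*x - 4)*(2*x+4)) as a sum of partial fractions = 3/(4312*(x + 5)) - 15/(1408*(x + 2)) + 37/(3136*(x - 2)) - 223/(1408*(x - 6)) + 675/(4312*(x - 9))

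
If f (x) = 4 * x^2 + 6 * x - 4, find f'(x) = 8*x + 6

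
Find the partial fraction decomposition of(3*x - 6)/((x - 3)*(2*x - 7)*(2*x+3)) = -7/(30*(2*x + 3)) + 9/(10*(2*x - 7)) - 1/(3*(x - 3))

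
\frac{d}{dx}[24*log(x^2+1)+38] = 48*x/(x^2 + 1)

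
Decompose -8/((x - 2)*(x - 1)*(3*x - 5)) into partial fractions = 36/(3*x - 5) - 4/(x - 1) - 8/(x - 2)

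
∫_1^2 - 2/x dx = -2*log(2)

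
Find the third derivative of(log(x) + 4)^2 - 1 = (4*log(x) + 10)/x^3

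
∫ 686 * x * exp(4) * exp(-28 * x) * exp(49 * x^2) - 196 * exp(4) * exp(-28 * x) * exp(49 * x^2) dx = 7*exp((7*x - 2)^2) + C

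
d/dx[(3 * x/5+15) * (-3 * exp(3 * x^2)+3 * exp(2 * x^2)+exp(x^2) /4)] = -54*x^2*exp(3*x^2)/5 + 36*x^2*exp(2*x^2)/5 + 3*x^2*exp(x^2)/10 - 270*x*exp(3*x^2) + 180*x*exp(2*x^2) + 15*x*exp(x^2)/2 - 9*exp(3*x^2)/5 + 9*exp(2*x^2)/5 + 3*exp(x^2)/20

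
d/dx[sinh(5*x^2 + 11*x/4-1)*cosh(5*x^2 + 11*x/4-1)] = 10*x*sinh(5*x^2 + 11*x/4 - 1)^2 + 10*x*cosh(5*x^2 + 11*x/4 - 1)^2 + 11*sinh(5*x^2 + 11*x/4 - 1)^2/4 + 11*cosh(5*x^2 + 11*x/4 - 1)^2/4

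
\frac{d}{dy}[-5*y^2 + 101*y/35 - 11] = 101/35 - 10*y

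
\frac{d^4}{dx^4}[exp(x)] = exp(x)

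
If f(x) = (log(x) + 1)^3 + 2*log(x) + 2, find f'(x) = (3*log(x)^2 + 6*log(x) + 5)/x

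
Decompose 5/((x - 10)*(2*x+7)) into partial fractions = -10/(27*(2*x + 7)) + 5/(27*(x - 10))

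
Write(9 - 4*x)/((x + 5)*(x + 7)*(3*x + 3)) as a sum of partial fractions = 37/(36*(x + 7)) - 29/(24*(x + 5)) + 13/(72*(x + 1))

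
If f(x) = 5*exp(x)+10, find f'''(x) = 5*exp(x)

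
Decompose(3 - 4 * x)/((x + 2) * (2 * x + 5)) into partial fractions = -26/(2*x + 5) + 11/(x + 2)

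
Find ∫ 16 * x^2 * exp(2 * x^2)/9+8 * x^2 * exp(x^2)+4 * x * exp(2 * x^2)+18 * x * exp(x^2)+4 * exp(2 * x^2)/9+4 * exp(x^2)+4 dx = (4*x + 9)*(exp(2*x^2) + 9*exp(x^2) + 9)/9 + C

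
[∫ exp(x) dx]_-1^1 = E - exp(-1)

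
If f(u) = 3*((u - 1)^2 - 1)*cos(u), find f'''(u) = 3*u^2*sin(u) - 6*u*sin(u) - 18*u*cos(u) - 18*sin(u) + 18*cos(u)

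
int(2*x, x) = x^2 + C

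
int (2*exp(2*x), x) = exp(2*x) + C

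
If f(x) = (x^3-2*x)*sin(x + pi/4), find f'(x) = x^3*cos(x + pi/4) + 3*x^2*sin(x + pi/4) - 2*x*cos(x + pi/4) - 2*sin(x + pi/4)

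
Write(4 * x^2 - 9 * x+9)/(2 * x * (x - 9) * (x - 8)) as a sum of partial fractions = -193/(16*(x - 8)) + 14/(x - 9) + 1/(16*x)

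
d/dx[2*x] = 2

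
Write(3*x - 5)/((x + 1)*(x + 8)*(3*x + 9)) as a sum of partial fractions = -29/(105*(x + 8)) + 7/(15*(x + 3)) - 4/(21*(x + 1))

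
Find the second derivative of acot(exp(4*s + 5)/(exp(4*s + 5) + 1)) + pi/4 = (-16*exp(4*s + 5) + 32*exp(12*s + 15))/(4*exp(20)*exp(16*s) + 8*exp(15)*exp(12*s) + 8*exp(10)*exp(8*s) + 4*exp(5)*exp(4*s) + 1)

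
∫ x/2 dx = x^2/4 + C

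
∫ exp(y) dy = exp(y) + C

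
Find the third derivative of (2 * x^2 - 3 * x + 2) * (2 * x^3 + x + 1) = 240*x^2 - 144*x + 36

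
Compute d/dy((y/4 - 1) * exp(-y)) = (5 - y)*exp(-y)/4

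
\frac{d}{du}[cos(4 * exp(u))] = -4*exp(u)*sin(4*exp(u))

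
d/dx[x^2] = 2*x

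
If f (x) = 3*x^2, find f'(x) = 6*x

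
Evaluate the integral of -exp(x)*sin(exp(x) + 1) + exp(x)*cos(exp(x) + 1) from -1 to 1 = -sin(exp(-1) + 1) + cos(1 + E) + sin(1 + E) - cos(exp(-1) + 1)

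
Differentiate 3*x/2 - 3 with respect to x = 3/2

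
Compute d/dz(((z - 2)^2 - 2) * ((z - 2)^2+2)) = 4*z^3 - 24*z^2 + 48*z - 32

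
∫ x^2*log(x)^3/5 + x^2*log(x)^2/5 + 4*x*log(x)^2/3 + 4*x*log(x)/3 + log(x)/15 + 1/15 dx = x*(x^2*log(x)^2 + 10*x*log(x) + 1)*log(x)/15 + C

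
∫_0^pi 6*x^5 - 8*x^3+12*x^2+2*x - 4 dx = -4 + (-pi + 2 + pi^3)^2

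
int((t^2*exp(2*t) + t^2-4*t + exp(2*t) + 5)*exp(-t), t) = 2*((t - 1)^2 + 2)*sinh(t) + C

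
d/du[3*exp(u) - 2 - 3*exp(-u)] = (3*exp(2*u) + 3)*exp(-u)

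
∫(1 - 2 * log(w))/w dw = (1 - log(w))*log(w) + C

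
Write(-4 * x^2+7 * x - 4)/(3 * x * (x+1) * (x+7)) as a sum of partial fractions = -83/(42*(x + 7)) + 5/(6*(x + 1)) - 4/(21*x)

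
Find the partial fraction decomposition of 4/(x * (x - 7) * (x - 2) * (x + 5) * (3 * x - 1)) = 81/(400*(3*x - 1)) + 1/(1680*(x + 5)) - 2/(175*(x - 2)) + 1/(2100*(x - 7)) - 2/(35*x)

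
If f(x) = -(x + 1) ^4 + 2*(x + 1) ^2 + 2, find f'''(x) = -24*x - 24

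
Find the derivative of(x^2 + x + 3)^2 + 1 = 4*x^3 + 6*x^2 + 14*x + 6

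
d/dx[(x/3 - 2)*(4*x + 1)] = 8*x/3 - 23/3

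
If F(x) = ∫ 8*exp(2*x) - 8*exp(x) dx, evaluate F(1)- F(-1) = -(-2 + 2*exp(-1))^2 + (-2 + 2*E)^2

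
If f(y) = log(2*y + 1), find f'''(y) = 16/(8*y^3 + 12*y^2 + 6*y + 1)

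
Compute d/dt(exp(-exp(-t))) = exp(-t - exp(-t))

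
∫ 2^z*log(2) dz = 2^z + C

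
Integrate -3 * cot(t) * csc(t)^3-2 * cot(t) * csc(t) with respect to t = (csc(t)^2 + 2)*csc(t) + C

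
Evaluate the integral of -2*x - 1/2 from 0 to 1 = -3/2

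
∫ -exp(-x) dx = exp(-x) + C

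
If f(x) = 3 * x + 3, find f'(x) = 3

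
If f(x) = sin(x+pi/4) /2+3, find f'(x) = cos(x + pi/4)/2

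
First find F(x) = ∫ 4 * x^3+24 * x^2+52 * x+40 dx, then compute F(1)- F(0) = 75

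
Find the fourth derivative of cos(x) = cos(x)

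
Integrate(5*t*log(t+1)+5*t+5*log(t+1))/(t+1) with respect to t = 5*t*log(t + 1) + C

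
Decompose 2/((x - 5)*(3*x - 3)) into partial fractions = -1/(6*(x - 1)) + 1/(6*(x - 5))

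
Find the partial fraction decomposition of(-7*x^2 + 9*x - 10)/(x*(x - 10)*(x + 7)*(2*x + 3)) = -314/(759*(2*x + 3)) + 416/(1309*(x + 7)) - 62/(391*(x - 10)) + 1/(21*x)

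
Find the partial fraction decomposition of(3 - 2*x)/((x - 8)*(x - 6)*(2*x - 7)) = -16/(45*(2*x - 7)) + 9/(10*(x - 6)) - 13/(18*(x - 8))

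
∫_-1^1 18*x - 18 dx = -36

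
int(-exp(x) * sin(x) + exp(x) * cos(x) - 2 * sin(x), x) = (exp(x) + 2)*cos(x) + C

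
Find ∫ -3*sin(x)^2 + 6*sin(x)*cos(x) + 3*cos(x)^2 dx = 3*(sin(x) + cos(x))*sin(x) + C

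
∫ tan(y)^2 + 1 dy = tan(y) + C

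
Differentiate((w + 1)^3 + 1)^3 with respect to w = 9*w^8 + 72*w^7 + 252*w^6 + 522*w^5 + 720*w^4 + 684*w^3 + 441*w^2 + 180*w + 36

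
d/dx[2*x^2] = 4*x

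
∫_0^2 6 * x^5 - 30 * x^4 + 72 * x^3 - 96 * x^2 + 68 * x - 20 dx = 0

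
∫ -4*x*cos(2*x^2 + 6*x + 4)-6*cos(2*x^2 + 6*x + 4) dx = -sin(2*x^2 + 6*x + 4) + C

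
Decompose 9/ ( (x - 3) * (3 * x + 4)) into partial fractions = -27/(13*(3*x + 4)) + 9/(13*(x - 3))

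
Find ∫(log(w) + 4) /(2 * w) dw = (log(w) + 4)^2/4 + C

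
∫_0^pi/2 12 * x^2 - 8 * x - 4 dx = -4 + (-1 + pi/2)^2*(4 + 2*pi)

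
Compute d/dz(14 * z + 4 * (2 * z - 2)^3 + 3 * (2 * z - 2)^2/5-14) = 96*z^2 - 936*z/5 + 526/5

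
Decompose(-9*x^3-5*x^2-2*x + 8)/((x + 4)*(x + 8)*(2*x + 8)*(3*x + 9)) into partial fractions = -539/(60*(x + 8)) + 5/(12*(x + 4)) - 64/(3*(x + 4)^2) + 106/(15*(x + 3))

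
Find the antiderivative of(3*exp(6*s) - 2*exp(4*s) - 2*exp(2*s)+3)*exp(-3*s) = 8*sinh(s)^3 + 2*sinh(s) + C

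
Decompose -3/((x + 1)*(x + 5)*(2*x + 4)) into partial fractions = -1/(8*(x + 5)) + 1/(2*(x + 2)) - 3/(8*(x + 1))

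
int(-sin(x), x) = cos(x) + C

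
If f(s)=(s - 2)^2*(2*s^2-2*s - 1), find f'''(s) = 48*s - 60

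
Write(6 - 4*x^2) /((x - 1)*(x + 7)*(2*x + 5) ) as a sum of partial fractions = 76/(63*(2*x + 5)) - 95/(36*(x + 7)) + 1/(28*(x - 1))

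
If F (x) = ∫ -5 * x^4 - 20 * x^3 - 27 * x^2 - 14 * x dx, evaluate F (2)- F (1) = -190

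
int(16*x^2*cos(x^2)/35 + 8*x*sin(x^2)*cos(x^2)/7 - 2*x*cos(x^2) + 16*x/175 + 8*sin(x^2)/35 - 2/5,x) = 2*x/35 + 2*(2*x + 5*sin(x^2) - 10)^2/175 + sin(x^2)/7 + C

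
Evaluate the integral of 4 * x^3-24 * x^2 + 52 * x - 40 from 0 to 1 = -21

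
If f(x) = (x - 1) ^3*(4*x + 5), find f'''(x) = 96*x - 42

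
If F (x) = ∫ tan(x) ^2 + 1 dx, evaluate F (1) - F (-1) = 2*tan(1)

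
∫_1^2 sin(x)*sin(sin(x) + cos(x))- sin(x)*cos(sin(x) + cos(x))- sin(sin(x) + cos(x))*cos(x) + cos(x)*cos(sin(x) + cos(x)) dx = sqrt(2)*(-sin(pi/4 + sqrt(2)*sin(pi/4 + 1)) + sin(sqrt(2)*sin(pi/4 + 2) + pi/4))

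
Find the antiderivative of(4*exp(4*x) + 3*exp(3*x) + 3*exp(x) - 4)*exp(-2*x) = 8*sinh(x)^2 + 6*sinh(x) + C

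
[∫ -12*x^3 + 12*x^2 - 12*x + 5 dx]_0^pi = (4 - 3*pi)*(1 + 2*pi + pi^3) - 4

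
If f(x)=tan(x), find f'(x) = cos(x)^(-2)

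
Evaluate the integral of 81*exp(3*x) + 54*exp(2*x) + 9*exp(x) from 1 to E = -(1 + 3*E)^3 + (1 + 3*exp(E))^3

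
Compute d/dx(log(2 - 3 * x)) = 3/(3*x - 2)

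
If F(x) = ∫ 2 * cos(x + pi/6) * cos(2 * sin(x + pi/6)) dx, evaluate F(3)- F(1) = -sin(2*sin(pi/6 + 1)) + sin(2*sin(pi/6 + 3))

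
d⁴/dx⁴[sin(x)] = sin(x)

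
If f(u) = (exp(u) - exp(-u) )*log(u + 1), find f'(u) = (u*exp(2*u)*log(u + 1) + u*log(u + 1) + exp(2*u)*log(u + 1) + exp(2*u) + log(u + 1) - 1)/(u*exp(u) + exp(u))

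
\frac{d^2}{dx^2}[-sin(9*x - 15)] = 81*sin(9*x - 15)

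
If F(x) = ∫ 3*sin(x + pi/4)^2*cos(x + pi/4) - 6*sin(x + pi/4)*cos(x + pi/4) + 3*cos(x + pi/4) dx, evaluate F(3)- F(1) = (-1 + sin(pi/4 + 3))^3 - (-1 + sin(pi/4 + 1))^3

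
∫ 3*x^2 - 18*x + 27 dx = x^3 - 9*x^2 + 27*x + C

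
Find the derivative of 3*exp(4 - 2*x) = -6*exp(4 - 2*x)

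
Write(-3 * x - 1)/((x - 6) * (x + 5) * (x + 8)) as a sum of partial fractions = 23/(42*(x + 8)) - 14/(33*(x + 5)) - 19/(154*(x - 6))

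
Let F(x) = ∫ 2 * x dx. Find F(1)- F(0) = 1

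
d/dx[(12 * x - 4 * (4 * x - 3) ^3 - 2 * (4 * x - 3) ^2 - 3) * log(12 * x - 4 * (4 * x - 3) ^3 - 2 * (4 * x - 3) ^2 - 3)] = -768*x^2*log(-256*x^3 + 544*x^2 - 372*x + 87) - 768*x^2 + 1088*x*log(-256*x^3 + 544*x^2 - 372*x + 87) + 1088*x - 372*log(-256*x^3 + 544*x^2 - 372*x + 87) - 372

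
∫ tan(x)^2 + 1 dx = tan(x) + C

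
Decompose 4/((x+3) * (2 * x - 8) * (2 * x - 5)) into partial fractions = -8/(33*(2*x - 5)) + 2/(77*(x + 3)) + 2/(21*(x - 4))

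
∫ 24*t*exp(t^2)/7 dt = 12*exp(t^2)/7 + C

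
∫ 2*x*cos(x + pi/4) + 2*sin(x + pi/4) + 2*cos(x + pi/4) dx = (2*x + 2)*sin(x + pi/4) + C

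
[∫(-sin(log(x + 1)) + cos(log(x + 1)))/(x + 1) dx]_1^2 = sqrt(2)*(-sin(log(2) + pi/4) + sin(pi/4 + log(3)))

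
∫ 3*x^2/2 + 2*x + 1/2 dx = x^3/2 + x^2 + x/2 + C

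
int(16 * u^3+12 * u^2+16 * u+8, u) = 4*u^4 + 4*u^3 + 8*u^2 + 8*u + C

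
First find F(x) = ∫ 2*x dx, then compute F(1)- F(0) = 1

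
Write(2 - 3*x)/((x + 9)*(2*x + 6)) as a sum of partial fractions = -29/(12*(x + 9)) + 11/(12*(x + 3))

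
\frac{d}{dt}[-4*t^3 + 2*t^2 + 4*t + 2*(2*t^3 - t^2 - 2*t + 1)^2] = 48*t^5 - 40*t^4 - 56*t^3 + 36*t^2 + 12*t - 4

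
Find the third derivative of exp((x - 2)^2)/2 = 4*x^3*exp(x^2 - 4*x + 4) - 24*x^2*exp(x^2 - 4*x + 4) + 54*x*exp(x^2 - 4*x + 4) - 44*exp(x^2 - 4*x + 4)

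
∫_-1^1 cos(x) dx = 2*sin(1)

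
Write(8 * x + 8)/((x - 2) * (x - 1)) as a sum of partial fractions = -16/(x - 1) + 24/(x - 2)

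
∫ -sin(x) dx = cos(x) + C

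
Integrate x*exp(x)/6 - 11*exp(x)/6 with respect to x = (x - 12)*exp(x)/6 + C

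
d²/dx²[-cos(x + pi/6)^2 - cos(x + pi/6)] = -sqrt(3)*sin(2*x) + cos(2*x) + cos(x + pi/6)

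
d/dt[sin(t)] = cos(t)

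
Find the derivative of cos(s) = -sin(s)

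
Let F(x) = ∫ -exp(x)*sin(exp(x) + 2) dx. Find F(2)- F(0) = cos(2 + exp(2)) - cos(3)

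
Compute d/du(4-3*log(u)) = -3/u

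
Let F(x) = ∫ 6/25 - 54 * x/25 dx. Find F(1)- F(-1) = 12/25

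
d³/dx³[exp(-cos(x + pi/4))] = (sin(x + pi/4)^3 - sin(x + pi/4) + 3*cos(2*x)/2)*exp(-cos(x + pi/4))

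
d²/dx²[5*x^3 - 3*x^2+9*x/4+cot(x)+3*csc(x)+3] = 30*x - 6 - 3/sin(x) + 2*cos(x)/sin(x)^3 + 6/sin(x)^3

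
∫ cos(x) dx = sin(x) + C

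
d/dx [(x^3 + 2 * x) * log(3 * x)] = 3*x^2*log(x) + x^2 + 3*x^2*log(3) + 2*log(x) + 2 + 2*log(3)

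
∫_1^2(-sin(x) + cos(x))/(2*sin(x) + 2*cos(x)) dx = log(sin(pi/4 + 2))/2 - log(sin(pi/4 + 1))/2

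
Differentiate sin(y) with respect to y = cos(y)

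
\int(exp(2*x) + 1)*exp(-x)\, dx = 2*sinh(x) + C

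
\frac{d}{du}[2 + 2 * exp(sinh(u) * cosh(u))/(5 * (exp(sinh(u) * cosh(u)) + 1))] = 2*exp(sinh(2*u)/2)*cosh(2*u)/(5*(exp(sinh(2*u)/2) + 1)^2)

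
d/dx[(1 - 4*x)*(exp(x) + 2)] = -4*x*exp(x) - 3*exp(x) - 8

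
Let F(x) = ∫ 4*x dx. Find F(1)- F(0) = 2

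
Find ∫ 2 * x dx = x^2 + C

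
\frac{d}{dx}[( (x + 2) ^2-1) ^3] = 6*x^5 + 60*x^4 + 228*x^3 + 408*x^2 + 342*x + 108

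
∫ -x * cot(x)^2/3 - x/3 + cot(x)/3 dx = x*cot(x)/3 + C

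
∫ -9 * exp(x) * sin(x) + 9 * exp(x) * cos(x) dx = 9*exp(x)*cos(x) + C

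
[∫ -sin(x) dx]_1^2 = -cos(1) + cos(2)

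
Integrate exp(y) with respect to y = exp(y) + C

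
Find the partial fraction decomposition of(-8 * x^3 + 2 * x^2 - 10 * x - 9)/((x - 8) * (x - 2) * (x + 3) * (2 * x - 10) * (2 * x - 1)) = 116/(2835*(2*x - 1)) + 51/(1232*(x + 3)) - 17/(108*(x - 2)) + 1009/(1296*(x - 5)) - 4057/(5940*(x - 8))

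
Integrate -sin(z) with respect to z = cos(z) + C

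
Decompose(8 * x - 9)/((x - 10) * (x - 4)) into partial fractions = -23/(6*(x - 4)) + 71/(6*(x - 10))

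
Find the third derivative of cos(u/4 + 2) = sin(u/4 + 2)/64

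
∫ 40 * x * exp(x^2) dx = 20*exp(x^2) + C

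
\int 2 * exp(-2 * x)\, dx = -exp(-2*x) + C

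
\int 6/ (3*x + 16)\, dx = 2*log(3*x/4 + 4) + C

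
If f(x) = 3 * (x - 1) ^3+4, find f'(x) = 9*x^2 - 18*x + 9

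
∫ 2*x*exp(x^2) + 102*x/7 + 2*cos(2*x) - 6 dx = 51*x^2/7 - 6*x + exp(x^2) + sin(2*x) + C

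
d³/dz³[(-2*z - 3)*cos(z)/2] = -z*sin(z) - 3*sin(z)/2 + 3*cos(z)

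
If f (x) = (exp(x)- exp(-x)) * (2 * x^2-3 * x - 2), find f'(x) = (2*x^2*exp(2*x) + 2*x^2 + x*exp(2*x) - 7*x - 5*exp(2*x) + 1)*exp(-x)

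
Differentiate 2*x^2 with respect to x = 4*x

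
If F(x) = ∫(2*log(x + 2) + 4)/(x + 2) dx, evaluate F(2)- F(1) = -(log(3) + 2)^2 + (log(4) + 2)^2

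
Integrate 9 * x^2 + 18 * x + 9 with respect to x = 3*x^3 + 9*x^2 + 9*x + C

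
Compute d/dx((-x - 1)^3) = -3*x^2 - 6*x - 3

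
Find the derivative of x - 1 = 1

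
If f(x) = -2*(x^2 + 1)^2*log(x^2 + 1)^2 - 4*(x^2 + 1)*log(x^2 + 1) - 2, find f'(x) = -8*x^3*log(x^2 + 1)^2 - 8*x^3*log(x^2 + 1) - 8*x*log(x^2 + 1)^2 - 16*x*log(x^2 + 1) - 8*x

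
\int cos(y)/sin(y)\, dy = log(2*sin(y)) + C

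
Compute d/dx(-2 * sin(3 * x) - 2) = -6*cos(3*x)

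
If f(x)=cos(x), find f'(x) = -sin(x)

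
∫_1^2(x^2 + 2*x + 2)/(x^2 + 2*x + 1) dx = 7/6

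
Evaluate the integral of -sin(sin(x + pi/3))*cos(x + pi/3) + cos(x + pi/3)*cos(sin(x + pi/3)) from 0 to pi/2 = sqrt(2)*(-sin((pi + 2*sqrt(3))/4) + sin((2 + pi)/4))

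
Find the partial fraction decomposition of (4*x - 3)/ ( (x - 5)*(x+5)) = 23/(10*(x + 5)) + 17/(10*(x - 5))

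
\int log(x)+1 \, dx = x*log(x) + C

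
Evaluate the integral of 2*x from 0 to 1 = 1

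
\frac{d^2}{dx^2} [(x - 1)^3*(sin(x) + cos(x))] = -x^3*sin(x) - x^3*cos(x) - 3*x^2*sin(x) + 9*x^2*cos(x) + 15*x*sin(x) - 9*x*cos(x) - 11*sin(x) + cos(x)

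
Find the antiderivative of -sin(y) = cos(y) + C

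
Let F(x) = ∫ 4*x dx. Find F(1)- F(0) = 2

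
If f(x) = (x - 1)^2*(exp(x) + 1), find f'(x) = x^2*exp(x) + 2*x - exp(x) - 2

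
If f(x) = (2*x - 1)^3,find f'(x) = 24*x^2 - 24*x + 6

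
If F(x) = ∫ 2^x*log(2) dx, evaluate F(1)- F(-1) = 3/2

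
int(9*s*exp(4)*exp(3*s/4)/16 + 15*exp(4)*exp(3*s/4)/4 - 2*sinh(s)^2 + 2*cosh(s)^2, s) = 2*s + (3*s + 16)*exp(3*s/4 + 4)/4 + C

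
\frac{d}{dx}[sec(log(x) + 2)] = tan(log(x) + 2)*sec(log(x) + 2)/x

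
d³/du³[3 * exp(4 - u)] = -3*exp(4 - u)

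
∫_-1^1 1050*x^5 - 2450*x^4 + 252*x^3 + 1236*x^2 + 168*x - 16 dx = -188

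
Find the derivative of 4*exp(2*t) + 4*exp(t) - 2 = 8*exp(2*t) + 4*exp(t)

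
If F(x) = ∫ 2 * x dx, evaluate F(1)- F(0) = 1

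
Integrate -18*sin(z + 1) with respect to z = 18*cos(z + 1) + C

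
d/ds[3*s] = 3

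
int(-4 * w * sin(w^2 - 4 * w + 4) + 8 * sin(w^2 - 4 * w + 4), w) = 2*cos((w - 2)^2) + C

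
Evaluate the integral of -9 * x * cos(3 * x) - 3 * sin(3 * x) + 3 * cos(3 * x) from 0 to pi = 0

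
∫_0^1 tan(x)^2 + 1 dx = tan(1)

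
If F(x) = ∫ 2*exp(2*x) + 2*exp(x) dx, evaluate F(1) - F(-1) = -(exp(-1) + 1)^2 + (1 + E)^2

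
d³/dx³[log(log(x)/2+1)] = (2*log(x)^2 + 11*log(x) + 16)/(x^3*log(x)^3 + 6*x^3*log(x)^2 + 12*x^3*log(x) + 8*x^3)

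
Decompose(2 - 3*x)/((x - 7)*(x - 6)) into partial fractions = 16/(x - 6) - 19/(x - 7)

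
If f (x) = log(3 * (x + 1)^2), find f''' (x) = 4/(x^3 + 3*x^2 + 3*x + 1)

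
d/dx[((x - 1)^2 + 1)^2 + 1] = 4*x^3 - 12*x^2 + 16*x - 8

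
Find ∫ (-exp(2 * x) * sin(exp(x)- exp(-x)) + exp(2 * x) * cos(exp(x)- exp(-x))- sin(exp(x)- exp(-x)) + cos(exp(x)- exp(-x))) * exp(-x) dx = sqrt(2)*sin(2*sinh(x) + pi/4) + C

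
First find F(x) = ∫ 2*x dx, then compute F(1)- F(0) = 1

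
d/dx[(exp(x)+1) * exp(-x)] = -exp(-x)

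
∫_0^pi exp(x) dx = -1 + exp(pi)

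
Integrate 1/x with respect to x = log(-4*x) + C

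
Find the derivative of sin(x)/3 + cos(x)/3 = -sin(x)/3 + cos(x)/3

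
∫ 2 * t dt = t^2 + C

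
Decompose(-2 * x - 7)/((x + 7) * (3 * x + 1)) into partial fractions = -19/(20*(3*x + 1)) - 7/(20*(x + 7))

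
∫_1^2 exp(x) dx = -E + exp(2)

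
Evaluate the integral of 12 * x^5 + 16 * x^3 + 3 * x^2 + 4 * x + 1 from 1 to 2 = 200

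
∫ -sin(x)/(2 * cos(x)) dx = log(-cos(x))/2 + C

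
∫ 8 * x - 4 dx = 4*x^2 - 4*x + C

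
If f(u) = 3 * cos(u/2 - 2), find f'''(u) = 3*sin(u/2 - 2)/8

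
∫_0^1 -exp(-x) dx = -1 + exp(-1)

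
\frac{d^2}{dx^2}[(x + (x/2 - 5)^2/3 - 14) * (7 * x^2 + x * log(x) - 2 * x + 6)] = (84*x^3 + 6*x^2*log(x) - 343*x^2 - 16*x*log(x) - 932*x - 68)/(12*x)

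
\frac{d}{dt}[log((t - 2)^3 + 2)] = (3*t^2 - 12*t + 12)/(t^3 - 6*t^2 + 12*t - 6)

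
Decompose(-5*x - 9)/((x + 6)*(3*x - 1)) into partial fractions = -32/(19*(3*x - 1)) - 21/(19*(x + 6))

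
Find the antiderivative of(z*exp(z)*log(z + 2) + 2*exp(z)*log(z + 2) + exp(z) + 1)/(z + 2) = (exp(z) + 1)*log(z + 2) + C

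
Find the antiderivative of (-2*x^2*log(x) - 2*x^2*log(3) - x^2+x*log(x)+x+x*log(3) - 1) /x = -(x^2 - x + 1)*log(3*x) + C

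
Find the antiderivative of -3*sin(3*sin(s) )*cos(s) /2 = cos(3*sin(s))/2 + C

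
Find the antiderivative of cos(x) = sin(x) + C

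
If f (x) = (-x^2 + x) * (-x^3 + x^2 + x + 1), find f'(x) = 5*x^4 - 8*x^3 + 1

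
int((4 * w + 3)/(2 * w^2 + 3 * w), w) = log(w*(2*w + 3)) + C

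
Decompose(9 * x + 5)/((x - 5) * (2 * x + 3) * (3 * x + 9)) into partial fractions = 34/(117*(2*x + 3)) - 11/(36*(x + 3)) + 25/(156*(x - 5))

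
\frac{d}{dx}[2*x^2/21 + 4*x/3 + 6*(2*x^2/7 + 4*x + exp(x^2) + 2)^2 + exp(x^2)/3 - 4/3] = 48*x^3*exp(x^2)/7 + 96*x^3/49 + 96*x^2*exp(x^2) + 288*x^2/7 + 24*x*exp(2*x^2) + 1166*x*exp(x^2)/21 + 4324*x/21 + 48*exp(x^2) + 292/3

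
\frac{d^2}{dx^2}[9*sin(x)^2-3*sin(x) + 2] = 3*sin(x) + 18*cos(2*x)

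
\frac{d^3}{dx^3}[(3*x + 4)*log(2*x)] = (8 - 3*x)/x^3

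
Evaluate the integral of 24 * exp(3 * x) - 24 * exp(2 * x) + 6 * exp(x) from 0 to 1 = -1 + (-1 + 2*E)^3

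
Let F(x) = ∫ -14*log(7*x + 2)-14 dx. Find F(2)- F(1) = -128*log(2) + 36*log(3)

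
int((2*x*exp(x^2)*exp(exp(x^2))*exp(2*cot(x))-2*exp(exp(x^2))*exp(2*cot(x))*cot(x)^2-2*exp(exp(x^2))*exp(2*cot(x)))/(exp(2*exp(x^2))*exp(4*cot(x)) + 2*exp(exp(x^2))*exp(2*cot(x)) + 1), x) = exp(exp(x^2) + 2*cot(x))/(exp(exp(x^2) + 2*cot(x)) + 1) + C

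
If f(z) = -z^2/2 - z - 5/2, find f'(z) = -z - 1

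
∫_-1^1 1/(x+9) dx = -4*log(2) + log(20)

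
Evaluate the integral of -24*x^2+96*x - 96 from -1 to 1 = -208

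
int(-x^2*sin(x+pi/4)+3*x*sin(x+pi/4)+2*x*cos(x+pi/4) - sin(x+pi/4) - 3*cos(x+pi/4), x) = (x^2 - 3*x + 1)*cos(x + pi/4) + C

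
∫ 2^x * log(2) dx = 2^x + C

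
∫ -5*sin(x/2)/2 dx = 5*cos(x/2) + C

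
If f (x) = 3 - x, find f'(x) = -1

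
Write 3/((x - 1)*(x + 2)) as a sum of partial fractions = -1/(x + 2) + 1/(x - 1)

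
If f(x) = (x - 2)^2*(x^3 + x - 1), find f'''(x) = 60*x^2 - 96*x + 30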